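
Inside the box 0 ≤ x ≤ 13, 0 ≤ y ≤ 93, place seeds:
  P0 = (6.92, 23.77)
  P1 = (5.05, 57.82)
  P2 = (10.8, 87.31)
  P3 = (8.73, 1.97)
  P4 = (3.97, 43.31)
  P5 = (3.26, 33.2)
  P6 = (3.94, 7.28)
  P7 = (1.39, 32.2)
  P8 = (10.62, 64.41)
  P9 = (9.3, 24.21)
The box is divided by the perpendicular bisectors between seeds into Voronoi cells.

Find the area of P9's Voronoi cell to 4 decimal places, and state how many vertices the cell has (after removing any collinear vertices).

1. box [0,13]×[0,93]: [(0, 0) (13, 0) (13, 93) (0, 93)]
2. ⊥bis P9·P0 via (8.11,23.99): [(0, 67.8577) (12.5451, 0) (13, 0) (13, 93) (0, 93)]  |A|=783.3581
3. ⊥bis P9·P1 via (7.175,41.015): [(5.0131, 40.7416) (12.5451, 0) (13, 0) (13, 41.7516)]  |A|=175.9998
4. ⊥bis P9·P2 via (10.05,55.76): [(5.0131, 40.7416) (12.5451, 0) (13, 0) (13, 41.7516)]  |A|=175.9998
5. ⊥bis P9·P3 via (9.015,13.09): [(5.0131, 40.7416) (10.1304, 13.0614) (13, 12.9879) (13, 41.7516)]  |A|=154.3942
6. ⊥bis P9·P4 via (6.635,33.76): [(6.32, 33.6721) (10.1304, 13.0614) (13, 12.9879) (13, 35.5362)]  |A|=104.7431
7. ⊥bis P9·P5 via (6.28,28.705): [(7.1324, 29.2777) (10.1304, 13.0614) (13, 12.9879) (13, 33.2199)]  |A|=82.5131
8. ⊥bis P9·P6 via (6.62,15.745): [(7.1324, 29.2777) (9.8217, 14.7314) (13, 13.7251) (13, 33.2199)]  |A|=78.9569
9. ⊥bis P9·P7 via (5.345,28.205): [(7.1324, 29.2777) (9.8217, 14.7314) (13, 13.7251) (13, 33.2199)]  |A|=78.9569
10. ⊥bis P9·P8 via (9.96,44.31): [(7.1324, 29.2777) (9.8217, 14.7314) (13, 13.7251) (13, 33.2199)]  |A|=78.9569
11. canonical 4-gon: [(7.1324, 29.2777) (9.8217, 14.7314) (13, 13.7251) (13, 33.2199)]
12. shoelace: 78.9569

Area of P9's cell: 78.9569 (4 vertices)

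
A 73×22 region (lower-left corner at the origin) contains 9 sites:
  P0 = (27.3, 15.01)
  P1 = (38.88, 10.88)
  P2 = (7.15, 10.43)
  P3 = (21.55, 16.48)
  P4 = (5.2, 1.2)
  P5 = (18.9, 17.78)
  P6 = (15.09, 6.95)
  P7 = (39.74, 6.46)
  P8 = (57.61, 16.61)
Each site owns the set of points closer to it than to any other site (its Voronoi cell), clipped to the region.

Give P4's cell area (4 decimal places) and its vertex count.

1. box [0,73]×[0,22]: [(0, 0) (73, 0) (73, 22) (0, 22)]
2. ⊥bis P4·P0 via (16.25,8.105): [(0, 0) (21.3147, 0) (7.5672, 22) (0, 22)]  |A|=317.701
3. ⊥bis P4·P1 via (22.04,6.04): [(0, 0) (21.3147, 0) (7.5672, 22) (0, 22)]  |A|=317.701
4. ⊥bis P4·P2 via (6.175,5.815): [(0, 7.1196) (0, 0) (21.3147, 0) (19.431, 3.0144)]  |A|=101.2962
5. ⊥bis P4·P3 via (13.375,8.84): [(18.6688, 3.1755) (0, 7.1196) (0, 0) (21.3147, 0) (20.6654, 1.0391)]  |A|=100.6428
6. ⊥bis P4·P5 via (12.05,9.49): [(18.6688, 3.1755) (0, 7.1196) (0, 0) (21.3147, 0) (20.6654, 1.0391)]  |A|=100.6428
7. ⊥bis P4·P6 via (10.145,4.075): [(9.5476, 5.1025) (0, 7.1196) (0, 0) (12.5142, 0)]  |A|=65.9142
8. ⊥bis P4·P7 via (22.47,3.83): [(9.5476, 5.1025) (0, 7.1196) (0, 0) (12.5142, 0)]  |A|=65.9142
9. ⊥bis P4·P8 via (31.405,8.905): [(9.5476, 5.1025) (0, 7.1196) (0, 0) (12.5142, 0)]  |A|=65.9142
10. canonical 4-gon: [(9.5476, 5.1025) (0, 7.1196) (0, 0) (12.5142, 0)]
11. shoelace: 65.9142

Area of P4's cell: 65.9142 (4 vertices)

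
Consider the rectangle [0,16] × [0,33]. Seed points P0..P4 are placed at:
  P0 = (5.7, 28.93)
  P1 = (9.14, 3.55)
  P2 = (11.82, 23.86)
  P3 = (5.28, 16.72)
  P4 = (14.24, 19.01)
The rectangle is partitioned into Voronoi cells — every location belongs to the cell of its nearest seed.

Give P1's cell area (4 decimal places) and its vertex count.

1. box [0,16]×[0,33]: [(0, 0) (16, 0) (16, 33) (0, 33)]
2. ⊥bis P1·P0 via (7.42,16.24): [(0, 15.2343) (0, 0) (16, 0) (16, 17.4029)]  |A|=261.0978
3. ⊥bis P1·P2 via (10.48,13.705): [(0, 15.0879) (0, 0) (16, 0) (16, 12.9766)]  |A|=224.516
4. ⊥bis P1·P3 via (7.21,10.135): [(0, 8.0218) (0, 0) (16, 0) (16, 12.7113)]  |A|=165.8647
5. ⊥bis P1·P4 via (11.69,11.28): [(11.4203, 11.369) (0, 8.0218) (0, 0) (16, 0) (16, 9.8582)]  |A|=159.3315
6. canonical 5-gon: [(11.4203, 11.369) (0, 8.0218) (0, 0) (16, 0) (16, 9.8582)]
7. shoelace: 159.3315

Area of P1's cell: 159.3315 (5 vertices)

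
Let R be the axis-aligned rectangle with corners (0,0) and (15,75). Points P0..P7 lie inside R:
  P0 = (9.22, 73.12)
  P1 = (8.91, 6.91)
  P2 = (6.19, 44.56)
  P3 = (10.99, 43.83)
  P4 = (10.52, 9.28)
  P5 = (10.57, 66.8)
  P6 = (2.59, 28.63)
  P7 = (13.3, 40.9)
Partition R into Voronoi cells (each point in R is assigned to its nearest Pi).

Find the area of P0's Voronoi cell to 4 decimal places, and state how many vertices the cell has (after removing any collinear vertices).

Area of P0's cell: 83.2739 (4 vertices)

1. box [0,15]×[0,75]: [(0, 0) (15, 0) (15, 75) (0, 75)]
2. ⊥bis P0·P1 via (9.065,40.015): [(0, 40.0574) (15, 39.9872) (15, 75) (0, 75)]  |A|=524.6651
3. ⊥bis P0·P2 via (7.705,58.84): [(0, 59.6574) (15, 58.0661) (15, 75) (0, 75)]  |A|=242.0738
4. ⊥bis P0·P3 via (10.105,58.475): [(0, 59.6574) (10.7678, 58.5151) (15, 58.7708) (15, 75) (0, 75)]  |A|=240.5825
5. ⊥bis P0·P4 via (9.87,41.2): [(0, 59.6574) (10.7678, 58.5151) (15, 58.7708) (15, 75) (0, 75)]  |A|=240.5825
6. ⊥bis P0·P5 via (9.895,69.96): [(0, 67.8464) (15, 71.0505) (15, 75) (0, 75)]  |A|=83.2739
7. ⊥bis P0·P6 via (5.905,50.875): [(0, 67.8464) (15, 71.0505) (15, 75) (0, 75)]  |A|=83.2739
8. ⊥bis P0·P7 via (11.26,57.01): [(0, 67.8464) (15, 71.0505) (15, 75) (0, 75)]  |A|=83.2739
9. canonical 4-gon: [(0, 67.8464) (15, 71.0505) (15, 75) (0, 75)]
10. shoelace: 83.2739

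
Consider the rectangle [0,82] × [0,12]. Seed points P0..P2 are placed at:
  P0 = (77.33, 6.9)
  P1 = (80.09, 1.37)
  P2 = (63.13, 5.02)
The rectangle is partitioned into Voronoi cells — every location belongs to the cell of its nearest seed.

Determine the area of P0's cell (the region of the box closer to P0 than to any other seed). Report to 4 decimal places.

Area of P0's cell: 107.9517

1. box [0,82]×[0,12]: [(0, 0) (82, 0) (82, 12) (0, 12)]
2. ⊥bis P0·P1 via (78.71,4.135): [(0, 0) (70.425, 0) (82, 5.777) (82, 12) (0, 12)]  |A|=950.5655
3. ⊥bis P0·P2 via (70.23,5.96): [(70.9822, 0.2781) (82, 5.777) (82, 12) (69.4303, 12)]  |A|=107.9517
4. canonical 4-gon: [(70.9822, 0.2781) (82, 5.777) (82, 12) (69.4303, 12)]
5. shoelace: 107.9517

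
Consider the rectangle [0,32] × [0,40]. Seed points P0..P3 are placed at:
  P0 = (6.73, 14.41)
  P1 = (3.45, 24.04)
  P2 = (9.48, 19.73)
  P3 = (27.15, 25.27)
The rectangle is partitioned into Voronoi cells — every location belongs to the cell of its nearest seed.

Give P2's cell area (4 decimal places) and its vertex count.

1. box [0,32]×[0,40]: [(0, 0) (32, 0) (32, 40) (0, 40)]
2. ⊥bis P2·P0 via (8.105,17.07): [(0, 21.2596) (32, 4.7183) (32, 40) (0, 40)]  |A|=864.354
3. ⊥bis P2·P1 via (6.465,21.885): [(4.3944, 18.9881) (32, 4.7183) (32, 40) (19.4129, 40)]  |A|=619.2268
4. ⊥bis P2·P3 via (18.315,22.5): [(14.8359, 33.5966) (4.3944, 18.9881) (22.3215, 9.7213)]  |A|=179.3235
5. canonical 3-gon: [(14.8359, 33.5966) (4.3944, 18.9881) (22.3215, 9.7213)]
6. shoelace: 179.3235

Area of P2's cell: 179.3235 (3 vertices)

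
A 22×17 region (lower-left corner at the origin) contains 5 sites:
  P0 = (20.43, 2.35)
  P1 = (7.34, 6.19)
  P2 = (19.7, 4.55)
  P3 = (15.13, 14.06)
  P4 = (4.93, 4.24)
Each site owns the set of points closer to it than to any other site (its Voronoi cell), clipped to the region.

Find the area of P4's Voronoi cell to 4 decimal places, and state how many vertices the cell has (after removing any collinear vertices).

Area of P4's cell: 66.2551 (3 vertices)

1. box [0,22]×[0,17]: [(0, 0) (22, 0) (22, 17) (0, 17)]
2. ⊥bis P4·P0 via (12.68,3.295): [(0, 0) (12.2782, 0) (14.3511, 17) (0, 17)]  |A|=226.3495
3. ⊥bis P4·P1 via (6.135,5.215): [(0, 12.7972) (0, 0) (10.3546, 0)]  |A|=66.2551
4. ⊥bis P4·P2 via (12.315,4.395): [(0, 12.7972) (0, 0) (10.3546, 0)]  |A|=66.2551
5. ⊥bis P4·P3 via (10.03,9.15): [(0, 12.7972) (0, 0) (10.3546, 0)]  |A|=66.2551
6. canonical 3-gon: [(0, 12.7972) (0, 0) (10.3546, 0)]
7. shoelace: 66.2551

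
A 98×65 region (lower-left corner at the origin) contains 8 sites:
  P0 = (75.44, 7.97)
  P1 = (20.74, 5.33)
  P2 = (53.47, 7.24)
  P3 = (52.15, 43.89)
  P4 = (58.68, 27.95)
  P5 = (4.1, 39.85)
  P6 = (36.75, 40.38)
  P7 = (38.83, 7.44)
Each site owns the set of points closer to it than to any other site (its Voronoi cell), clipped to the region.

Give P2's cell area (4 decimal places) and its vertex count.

1. box [0,98]×[0,65]: [(0, 0) (98, 0) (98, 65) (0, 65)]
2. ⊥bis P2·P0 via (64.455,7.605): [(0, 0) (64.7077, 0) (62.5479, 65) (0, 65)]  |A|=4135.8077
3. ⊥bis P2·P1 via (37.105,6.285): [(37.4718, 0) (64.7077, 0) (62.5479, 65) (33.6786, 65)]  |A|=1823.4203
4. ⊥bis P2·P3 via (52.81,25.565): [(36.0152, 24.9601) (37.4718, 0) (64.7077, 0) (63.845, 25.9624)]  |A|=701.6035
5. ⊥bis P2·P4 via (56.075,17.595): [(36.1525, 22.6069) (37.4718, 0) (64.7077, 0) (64.1909, 15.5533)]  |A|=524.0816
6. ⊥bis P2·P5 via (28.785,23.545): [(36.1525, 22.6069) (37.4718, 0) (64.7077, 0) (64.1909, 15.5533)]  |A|=524.0816
7. ⊥bis P2·P6 via (45.11,23.81): [(40.5384, 21.5035) (36.3405, 19.3856) (37.4718, 0) (64.7077, 0) (64.1909, 15.5533)]  |A|=517.1211
8. ⊥bis P2·P7 via (46.15,7.34): [(46.3236, 20.0482) (46.0497, 0) (64.7077, 0) (64.1909, 15.5533)]  |A|=324.815
9. canonical 4-gon: [(46.3236, 20.0482) (46.0497, 0) (64.7077, 0) (64.1909, 15.5533)]
10. shoelace: 324.815

Area of P2's cell: 324.8150 (4 vertices)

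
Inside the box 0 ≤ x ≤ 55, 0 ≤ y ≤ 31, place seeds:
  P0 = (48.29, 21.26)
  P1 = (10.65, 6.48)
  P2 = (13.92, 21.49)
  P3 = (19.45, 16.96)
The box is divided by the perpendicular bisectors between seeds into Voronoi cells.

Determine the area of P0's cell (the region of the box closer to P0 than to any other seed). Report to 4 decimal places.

1. box [0,55]×[0,31]: [(0, 0) (55, 0) (55, 31) (0, 31)]
2. ⊥bis P0·P1 via (29.47,13.87): [(34.9163, 0) (55, 0) (55, 31) (22.7436, 31)]  |A|=811.2715
3. ⊥bis P0·P2 via (31.105,21.375): [(31.0282, 9.9017) (34.9163, 0) (55, 0) (55, 31) (31.1694, 31)]  |A|=722.3864
4. ⊥bis P0·P3 via (33.87,19.11): [(36.7193, 0) (55, 0) (55, 31) (32.0972, 31)]  |A|=638.3444
5. canonical 4-gon: [(36.7193, 0) (55, 0) (55, 31) (32.0972, 31)]
6. shoelace: 638.3444

Area of P0's cell: 638.3444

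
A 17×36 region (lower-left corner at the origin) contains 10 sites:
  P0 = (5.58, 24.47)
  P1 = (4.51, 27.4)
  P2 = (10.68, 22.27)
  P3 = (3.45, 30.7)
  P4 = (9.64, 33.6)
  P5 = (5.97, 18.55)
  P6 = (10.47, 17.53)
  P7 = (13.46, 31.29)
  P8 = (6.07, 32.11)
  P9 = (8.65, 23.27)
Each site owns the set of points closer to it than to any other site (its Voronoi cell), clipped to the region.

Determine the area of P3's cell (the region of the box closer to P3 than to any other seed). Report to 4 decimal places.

Area of P3's cell: 30.8630

1. box [0,17]×[0,36]: [(0, 0) (17, 0) (17, 36) (0, 36)]
2. ⊥bis P3·P0 via (4.515,27.585): [(0, 26.0413) (17, 31.8535) (17, 36) (0, 36)]  |A|=119.8934
3. ⊥bis P3·P1 via (3.98,29.05): [(0, 27.7716) (17, 33.2322) (17, 36) (0, 36)]  |A|=93.4681
4. ⊥bis P3·P2 via (7.065,26.485): [(0, 27.7716) (13.6938, 32.1702) (17, 35.0058) (17, 36) (0, 36)]  |A|=90.5361
5. ⊥bis P3·P4 via (6.545,32.15): [(0, 27.7716) (7.4719, 30.1716) (4.7413, 36) (0, 36)]  |A|=44.5578
6. ⊥bis P3·P5 via (4.71,24.625): [(0, 27.7716) (7.4719, 30.1716) (4.7413, 36) (0, 36)]  |A|=44.5578
7. ⊥bis P3·P6 via (6.96,24.115): [(0, 27.7716) (7.4719, 30.1716) (4.7413, 36) (0, 36)]  |A|=44.5578
8. ⊥bis P3·P7 via (8.455,30.995): [(0, 27.7716) (7.4719, 30.1716) (4.7413, 36) (0, 36)]  |A|=44.5578
9. ⊥bis P3·P8 via (4.76,31.405): [(0, 27.7716) (5.7256, 29.6107) (2.2871, 36) (0, 36)]  |A|=30.863
10. ⊥bis P3·P9 via (6.05,26.985): [(0, 27.7716) (5.7256, 29.6107) (2.2871, 36) (0, 36)]  |A|=30.863
11. canonical 4-gon: [(0, 27.7716) (5.7256, 29.6107) (2.2871, 36) (0, 36)]
12. shoelace: 30.863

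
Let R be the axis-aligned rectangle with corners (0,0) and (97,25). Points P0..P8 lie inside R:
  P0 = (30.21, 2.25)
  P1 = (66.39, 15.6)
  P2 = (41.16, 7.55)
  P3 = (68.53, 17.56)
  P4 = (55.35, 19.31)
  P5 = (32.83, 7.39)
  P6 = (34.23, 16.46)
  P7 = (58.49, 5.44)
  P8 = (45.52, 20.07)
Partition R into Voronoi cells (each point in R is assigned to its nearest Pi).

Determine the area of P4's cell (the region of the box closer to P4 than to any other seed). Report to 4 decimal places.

Area of P4's cell: 141.9484

1. box [0,97]×[0,25]: [(0, 0) (97, 0) (97, 25) (0, 25)]
2. ⊥bis P4·P0 via (42.78,10.78): [(50.0953, 0) (97, 0) (97, 25) (33.1303, 25)]  |A|=1384.6798
3. ⊥bis P4·P1 via (60.87,17.455): [(50.0953, 0) (55.0042, 0) (63.4055, 25) (33.1303, 25)]  |A|=439.8015
4. ⊥bis P4·P2 via (48.255,13.43): [(56.2681, 3.7611) (63.4055, 25) (38.6663, 25)]  |A|=262.7167
5. ⊥bis P4·P3 via (61.94,18.435): [(56.2681, 3.7611) (62.4238, 22.0787) (62.8117, 25) (38.6663, 25)]  |A|=261.8493
6. ⊥bis P4·P5 via (44.09,13.35): [(56.2681, 3.7611) (62.4238, 22.0787) (62.8117, 25) (38.6663, 25)]  |A|=261.8493
7. ⊥bis P4·P6 via (44.79,17.885): [(44.8342, 17.5577) (56.2681, 3.7611) (62.4238, 22.0787) (62.8117, 25) (43.8299, 25)]  |A|=242.635
8. ⊥bis P4·P7 via (56.92,12.375): [(44.8342, 17.5577) (50.3601, 10.8899) (59.3475, 12.9246) (62.4238, 22.0787) (62.8117, 25) (43.8299, 25)]  |A|=204.5895
9. ⊥bis P4·P8 via (50.435,19.69): [(49.8063, 11.5582) (50.3601, 10.8899) (59.3475, 12.9246) (62.4238, 22.0787) (62.8117, 25) (50.8455, 25)]  |A|=141.9484
10. canonical 6-gon: [(49.8063, 11.5582) (50.3601, 10.8899) (59.3475, 12.9246) (62.4238, 22.0787) (62.8117, 25) (50.8455, 25)]
11. shoelace: 141.9484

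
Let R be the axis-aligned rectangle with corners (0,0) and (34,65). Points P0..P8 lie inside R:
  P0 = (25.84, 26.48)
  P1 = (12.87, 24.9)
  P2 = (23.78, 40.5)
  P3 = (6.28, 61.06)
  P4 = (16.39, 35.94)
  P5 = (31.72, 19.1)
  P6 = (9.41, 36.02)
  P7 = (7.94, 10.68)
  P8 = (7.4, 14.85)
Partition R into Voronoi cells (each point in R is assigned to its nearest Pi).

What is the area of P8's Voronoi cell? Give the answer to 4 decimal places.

Area of P8's cell: 137.6356

1. box [0,34]×[0,65]: [(0, 0) (34, 0) (34, 65) (0, 65)]
2. ⊥bis P8·P0 via (16.62,20.665): [(0, 47.0169) (0, 0) (29.6533, 0)]  |A|=697.1032
3. ⊥bis P8·P1 via (10.135,19.875): [(20.7684, 14.0875) (0, 25.3913) (0, 0) (29.6533, 0)]  |A|=472.538
4. ⊥bis P8·P2 via (15.59,27.675): [(20.7684, 14.0875) (0, 25.3913) (0, 0) (29.6533, 0)]  |A|=472.538
5. ⊥bis P8·P3 via (6.84,37.955): [(20.7684, 14.0875) (0, 25.3913) (0, 0) (29.6533, 0)]  |A|=472.538
6. ⊥bis P8·P4 via (11.895,25.395): [(20.7684, 14.0875) (0, 25.3913) (0, 0) (29.6533, 0)]  |A|=472.538
7. ⊥bis P8·P5 via (19.56,16.975): [(19.9906, 14.5108) (0, 25.3913) (0, 0) (22.5264, 0)]  |A|=417.2319
8. ⊥bis P8·P6 via (8.405,25.435): [(19.9906, 14.5108) (0, 25.3913) (0, 0) (22.5264, 0)]  |A|=417.2319
9. ⊥bis P8·P7 via (7.67,12.765): [(20.0163, 14.3638) (19.9906, 14.5108) (0, 25.3913) (0, 11.7718)]  |A|=137.6356
10. canonical 4-gon: [(20.0163, 14.3638) (19.9906, 14.5108) (0, 25.3913) (0, 11.7718)]
11. shoelace: 137.6356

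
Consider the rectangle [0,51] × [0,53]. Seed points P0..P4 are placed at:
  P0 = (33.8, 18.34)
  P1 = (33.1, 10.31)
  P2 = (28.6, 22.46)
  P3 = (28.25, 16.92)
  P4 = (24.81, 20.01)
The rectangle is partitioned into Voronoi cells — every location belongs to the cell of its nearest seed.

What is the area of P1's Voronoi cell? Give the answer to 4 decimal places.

Area of P1's cell: 403.8325

1. box [0,51]×[0,53]: [(0, 0) (51, 0) (51, 53) (0, 53)]
2. ⊥bis P1·P0 via (33.45,14.325): [(0, 17.2409) (0, 0) (51, 0) (51, 12.7951)]  |A|=765.9193
3. ⊥bis P1·P2 via (30.85,16.385): [(26.8431, 14.9009) (0, 4.9591) (0, 0) (51, 0) (51, 12.7951)]  |A|=601.0779
4. ⊥bis P1·P3 via (30.675,13.615): [(31.8346, 14.4658) (12.1193, 0) (51, 0) (51, 12.7951)]  |A|=403.8325
5. ⊥bis P1·P4 via (28.955,15.16): [(31.8346, 14.4658) (12.1193, 0) (51, 0) (51, 12.7951)]  |A|=403.8325
6. canonical 4-gon: [(31.8346, 14.4658) (12.1193, 0) (51, 0) (51, 12.7951)]
7. shoelace: 403.8325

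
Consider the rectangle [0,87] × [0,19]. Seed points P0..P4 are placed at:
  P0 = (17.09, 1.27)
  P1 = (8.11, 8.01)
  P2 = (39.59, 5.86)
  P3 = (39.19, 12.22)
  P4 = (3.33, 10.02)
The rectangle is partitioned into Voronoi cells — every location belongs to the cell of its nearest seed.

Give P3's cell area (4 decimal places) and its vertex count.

Area of P3's cell: 555.3474 (5 vertices)

1. box [0,87]×[0,19]: [(0, 0) (87, 0) (87, 19) (0, 19)]
2. ⊥bis P3·P0 via (28.14,6.745): [(31.482, 0) (87, 0) (87, 19) (22.068, 19)]  |A|=1144.2756
3. ⊥bis P3·P1 via (23.65,10.115): [(22.5889, 17.9486) (31.482, 0) (87, 0) (87, 19) (22.4465, 19)]  |A|=1144.0767
4. ⊥bis P3·P2 via (39.39,9.04): [(22.5889, 17.9486) (27.3772, 8.2845) (87, 12.0343) (87, 19) (22.4465, 19)]  |A|=555.3474
5. ⊥bis P3·P4 via (21.26,11.12): [(22.5889, 17.9486) (27.3772, 8.2845) (87, 12.0343) (87, 19) (22.4465, 19)]  |A|=555.3474
6. canonical 5-gon: [(22.5889, 17.9486) (27.3772, 8.2845) (87, 12.0343) (87, 19) (22.4465, 19)]
7. shoelace: 555.3474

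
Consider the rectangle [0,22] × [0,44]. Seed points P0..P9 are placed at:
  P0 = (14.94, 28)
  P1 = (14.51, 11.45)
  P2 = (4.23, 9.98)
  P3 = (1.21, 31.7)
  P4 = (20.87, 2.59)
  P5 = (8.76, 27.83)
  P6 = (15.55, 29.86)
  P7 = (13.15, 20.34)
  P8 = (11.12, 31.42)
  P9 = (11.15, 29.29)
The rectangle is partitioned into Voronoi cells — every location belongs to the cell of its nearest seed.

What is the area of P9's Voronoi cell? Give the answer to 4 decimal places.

Area of P9's cell: 11.7954

1. box [0,22]×[0,44]: [(0, 0) (22, 0) (22, 44) (0, 44)]
2. ⊥bis P9·P0 via (13.045,28.645): [(0, 0) (3.2951, 0) (18.2714, 44) (0, 44)]  |A|=474.4628
3. ⊥bis P9·P1 via (12.83,20.37): [(0, 17.9536) (10.0502, 19.8465) (18.2714, 44) (0, 44)]  |A|=351.5456
4. ⊥bis P9·P2 via (7.69,19.635): [(0, 22.3908) (8.1163, 19.4822) (10.0502, 19.8465) (18.2714, 44) (0, 44)]  |A|=333.5386
5. ⊥bis P9·P3 via (6.18,30.495): [(3.8781, 21.001) (8.1163, 19.4822) (10.0502, 19.8465) (18.2714, 44) (9.4544, 44)]  |A|=182.9167
6. ⊥bis P9·P4 via (16.01,15.94): [(3.8781, 21.001) (8.1163, 19.4822) (10.0502, 19.8465) (18.2714, 44) (9.4544, 44)]  |A|=182.9167
7. ⊥bis P9·P5 via (9.955,28.56): [(6.9167, 33.5336) (11.9208, 25.3421) (18.2714, 44) (9.4544, 44)]  |A|=118.8345
8. ⊥bis P9·P6 via (13.35,29.575): [(6.9167, 33.5336) (11.9208, 25.3421) (13.3532, 29.5504) (11.4813, 44) (9.4544, 44)]  |A|=69.7777
9. ⊥bis P9·P7 via (12.15,24.815): [(6.9167, 33.5336) (11.9208, 25.3421) (13.3532, 29.5504) (11.4813, 44) (9.4544, 44)]  |A|=69.7777
10. ⊥bis P9·P8 via (11.135,30.355): [(8.8779, 30.3232) (11.9208, 25.3421) (13.3532, 29.5504) (13.2451, 30.3847)]  |A|=11.7954
11. canonical 4-gon: [(8.8779, 30.3232) (11.9208, 25.3421) (13.3532, 29.5504) (13.2451, 30.3847)]
12. shoelace: 11.7954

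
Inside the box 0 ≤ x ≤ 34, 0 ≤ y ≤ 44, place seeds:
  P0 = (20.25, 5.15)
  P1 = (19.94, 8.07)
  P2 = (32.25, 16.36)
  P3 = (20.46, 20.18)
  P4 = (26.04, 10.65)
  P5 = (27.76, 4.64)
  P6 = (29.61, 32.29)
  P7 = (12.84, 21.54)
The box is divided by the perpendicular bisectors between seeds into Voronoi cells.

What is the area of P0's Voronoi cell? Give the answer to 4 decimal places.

Area of P0's cell: 137.3752

1. box [0,34]×[0,44]: [(0, 0) (34, 0) (34, 44) (0, 44)]
2. ⊥bis P0·P1 via (20.095,6.61): [(0, 4.4766) (0, 0) (34, 0) (34, 8.0862)]  |A|=213.5683
3. ⊥bis P0·P2 via (26.25,10.755): [(29.2174, 7.5785) (0, 4.4766) (0, 0) (34, 0) (34, 2.4588)]  |A|=200.1116
4. ⊥bis P0·P3 via (20.355,12.665): [(29.2174, 7.5785) (0, 4.4766) (0, 0) (34, 0) (34, 2.4588)]  |A|=200.1116
5. ⊥bis P0·P4 via (23.145,7.9): [(23.9787, 7.0223) (0, 4.4766) (0, 0) (30.6493, 0)]  |A|=161.2865
6. ⊥bis P0·P5 via (24.005,4.895): [(24.1381, 6.8546) (23.9787, 7.0223) (0, 4.4766) (0, 0) (23.6726, 0)]  |A|=137.3752
7. ⊥bis P0·P6 via (24.93,18.72): [(24.1381, 6.8546) (23.9787, 7.0223) (0, 4.4766) (0, 0) (23.6726, 0)]  |A|=137.3752
8. ⊥bis P0·P7 via (16.545,13.345): [(24.1381, 6.8546) (23.9787, 7.0223) (0, 4.4766) (0, 0) (23.6726, 0)]  |A|=137.3752
9. canonical 5-gon: [(24.1381, 6.8546) (23.9787, 7.0223) (0, 4.4766) (0, 0) (23.6726, 0)]
10. shoelace: 137.3752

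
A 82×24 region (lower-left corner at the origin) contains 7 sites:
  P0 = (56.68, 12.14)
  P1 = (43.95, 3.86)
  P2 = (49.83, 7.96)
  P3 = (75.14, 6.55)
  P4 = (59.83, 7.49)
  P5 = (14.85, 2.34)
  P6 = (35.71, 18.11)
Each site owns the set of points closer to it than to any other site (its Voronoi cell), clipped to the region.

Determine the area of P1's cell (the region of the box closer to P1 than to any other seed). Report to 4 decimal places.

Area of P1's cell: 166.2644

1. box [0,82]×[0,24]: [(0, 0) (82, 0) (82, 24) (0, 24)]
2. ⊥bis P1·P0 via (50.315,8): [(0, 0) (55.5185, 0) (39.9081, 24) (0, 24)]  |A|=1145.1185
3. ⊥bis P1·P2 via (46.89,5.91): [(0, 0) (51.0109, 0) (34.2762, 24) (0, 24)]  |A|=1023.4457
4. ⊥bis P1·P3 via (59.545,5.205): [(0, 0) (51.0109, 0) (34.2762, 24) (0, 24)]  |A|=1023.4457
5. ⊥bis P1·P4 via (51.89,5.675): [(0, 0) (51.0109, 0) (34.2762, 24) (0, 24)]  |A|=1023.4457
6. ⊥bis P1·P5 via (29.4,3.1): [(29.5619, 0) (51.0109, 0) (34.2762, 24) (28.3083, 24)]  |A|=329.0028
7. ⊥bis P1·P6 via (39.83,10.985): [(29.306, 4.8995) (29.5619, 0) (51.0109, 0) (42.3395, 12.4361)]  |A|=166.2644
8. canonical 4-gon: [(29.306, 4.8995) (29.5619, 0) (51.0109, 0) (42.3395, 12.4361)]
9. shoelace: 166.2644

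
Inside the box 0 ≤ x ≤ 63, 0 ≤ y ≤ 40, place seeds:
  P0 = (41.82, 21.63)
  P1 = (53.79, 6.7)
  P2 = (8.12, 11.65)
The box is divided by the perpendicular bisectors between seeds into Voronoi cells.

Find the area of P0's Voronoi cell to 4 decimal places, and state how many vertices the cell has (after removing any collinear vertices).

1. box [0,63]×[0,40]: [(0, 0) (63, 0) (63, 40) (0, 40)]
2. ⊥bis P0·P1 via (47.805,14.165): [(0, 0) (30.1372, 0) (63, 26.3475) (63, 40) (0, 40)]  |A|=2087.0744
3. ⊥bis P0·P2 via (24.97,16.64): [(29.8978, 0) (30.1372, 0) (63, 26.3475) (63, 40) (18.0521, 40)]  |A|=1128.076
4. canonical 5-gon: [(29.8978, 0) (30.1372, 0) (63, 26.3475) (63, 40) (18.0521, 40)]
5. shoelace: 1128.076

Area of P0's cell: 1128.0760 (5 vertices)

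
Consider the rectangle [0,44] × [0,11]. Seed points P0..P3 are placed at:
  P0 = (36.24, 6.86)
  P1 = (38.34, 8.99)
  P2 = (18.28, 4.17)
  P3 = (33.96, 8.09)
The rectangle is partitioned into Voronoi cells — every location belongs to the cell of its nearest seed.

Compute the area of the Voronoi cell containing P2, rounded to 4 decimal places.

1. box [0,44]×[0,11]: [(0, 0) (44, 0) (44, 11) (0, 11)]
2. ⊥bis P2·P0 via (27.26,5.515): [(0, 0) (28.086, 0) (26.4385, 11) (0, 11)]  |A|=299.8847
3. ⊥bis P2·P1 via (28.31,6.58): [(0, 0) (28.086, 0) (26.4385, 11) (0, 11)]  |A|=299.8847
4. ⊥bis P2·P3 via (26.12,6.13): [(0, 0) (27.6525, 0) (24.9025, 11) (0, 11)]  |A|=289.0525
5. canonical 4-gon: [(0, 0) (27.6525, 0) (24.9025, 11) (0, 11)]
6. shoelace: 289.0525

Area of P2's cell: 289.0525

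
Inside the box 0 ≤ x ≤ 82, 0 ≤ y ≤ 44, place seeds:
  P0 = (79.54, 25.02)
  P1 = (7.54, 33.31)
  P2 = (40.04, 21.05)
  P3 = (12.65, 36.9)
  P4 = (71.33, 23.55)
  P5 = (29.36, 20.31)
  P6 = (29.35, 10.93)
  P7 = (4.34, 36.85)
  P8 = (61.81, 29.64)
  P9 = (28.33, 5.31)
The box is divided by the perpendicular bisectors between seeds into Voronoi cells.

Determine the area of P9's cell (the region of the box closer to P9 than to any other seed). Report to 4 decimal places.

Area of P9's cell: 405.5716

1. box [0,82]×[0,44]: [(0, 0) (82, 0) (82, 44) (0, 44)]
2. ⊥bis P9·P0 via (53.935,15.165): [(0, 0) (59.7718, 0) (42.8368, 44) (0, 44)]  |A|=2257.3895
3. ⊥bis P9·P1 via (17.935,19.31): [(0, 5.9933) (0, 0) (59.7718, 0) (44.6929, 39.1777)]  |A|=1304.7888
4. ⊥bis P9·P2 via (34.185,13.18): [(21.9441, 22.2868) (0, 5.9933) (0, 0) (51.9009, 0)]  |A|=644.1103
5. ⊥bis P9·P3 via (20.49,21.105): [(22.315, 22.0109) (20.0752, 20.8991) (0, 5.9933) (0, 0) (51.9009, 0)]  |A|=643.5952
6. ⊥bis P9·P4 via (49.83,14.43): [(22.315, 22.0109) (20.0752, 20.8991) (0, 5.9933) (0, 0) (51.9009, 0)]  |A|=643.5952
7. ⊥bis P9·P5 via (28.845,12.81): [(35.2759, 12.3684) (10.8454, 14.046) (0, 5.9933) (0, 0) (51.9009, 0)]  |A|=534.1375
8. ⊥bis P9·P6 via (28.84,8.12): [(44.9057, 5.2042) (7.9665, 11.9084) (0, 5.9933) (0, 0) (51.9009, 0)]  |A|=405.5716
9. ⊥bis P9·P7 via (16.335,21.08): [(44.9057, 5.2042) (7.9665, 11.9084) (0, 5.9933) (0, 0) (51.9009, 0)]  |A|=405.5716
10. ⊥bis P9·P8 via (45.07,17.475): [(44.9057, 5.2042) (7.9665, 11.9084) (0, 5.9933) (0, 0) (51.9009, 0)]  |A|=405.5716
11. canonical 5-gon: [(44.9057, 5.2042) (7.9665, 11.9084) (0, 5.9933) (0, 0) (51.9009, 0)]
12. shoelace: 405.5716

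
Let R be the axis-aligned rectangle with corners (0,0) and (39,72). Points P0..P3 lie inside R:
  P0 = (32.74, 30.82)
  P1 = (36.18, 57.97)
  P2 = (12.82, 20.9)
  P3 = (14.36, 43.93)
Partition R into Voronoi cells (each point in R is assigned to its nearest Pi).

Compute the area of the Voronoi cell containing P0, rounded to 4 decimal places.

Area of P0's cell: 546.8632

1. box [0,39]×[0,72]: [(0, 0) (39, 0) (39, 72) (0, 72)]
2. ⊥bis P0·P1 via (34.46,44.395): [(0, 48.7612) (0, 0) (39, 0) (39, 43.8198)]  |A|=1805.3289
3. ⊥bis P0·P2 via (22.78,25.86): [(12.1415, 47.2228) (35.6581, 0) (39, 0) (39, 43.8198)]  |A|=667.3747
4. ⊥bis P0·P3 via (23.55,37.375): [(29.0464, 45.0809) (19.7198, 32.0051) (35.6581, 0) (39, 0) (39, 43.8198)]  |A|=546.8632
5. canonical 5-gon: [(29.0464, 45.0809) (19.7198, 32.0051) (35.6581, 0) (39, 0) (39, 43.8198)]
6. shoelace: 546.8632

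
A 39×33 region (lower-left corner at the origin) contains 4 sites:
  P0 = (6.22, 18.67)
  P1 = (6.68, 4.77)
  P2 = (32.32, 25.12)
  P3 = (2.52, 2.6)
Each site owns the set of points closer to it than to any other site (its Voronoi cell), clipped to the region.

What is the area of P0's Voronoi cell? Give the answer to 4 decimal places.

Area of P0's cell: 404.4149

1. box [0,39]×[0,33]: [(0, 0) (39, 0) (39, 33) (0, 33)]
2. ⊥bis P0·P1 via (6.45,11.72): [(0, 11.5065) (39, 12.7972) (39, 33) (0, 33)]  |A|=813.0771
3. ⊥bis P0·P2 via (19.27,21.895): [(0, 11.5065) (21.6601, 12.2234) (16.5257, 33) (0, 33)]  |A|=404.4493
4. ⊥bis P0·P3 via (4.37,10.635): [(0, 11.6412) (0.5112, 11.5235) (21.6601, 12.2234) (16.5257, 33) (0, 33)]  |A|=404.4149
5. canonical 5-gon: [(0, 11.6412) (0.5112, 11.5235) (21.6601, 12.2234) (16.5257, 33) (0, 33)]
6. shoelace: 404.4149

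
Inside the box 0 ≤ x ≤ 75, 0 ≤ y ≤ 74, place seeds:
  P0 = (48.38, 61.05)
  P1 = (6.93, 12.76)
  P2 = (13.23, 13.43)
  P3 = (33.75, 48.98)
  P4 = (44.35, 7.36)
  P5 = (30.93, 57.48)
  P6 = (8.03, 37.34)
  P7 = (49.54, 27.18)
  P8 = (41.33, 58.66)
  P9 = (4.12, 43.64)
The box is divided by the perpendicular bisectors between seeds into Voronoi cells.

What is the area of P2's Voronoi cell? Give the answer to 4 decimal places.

1. box [0,75]×[0,74]: [(0, 0) (75, 0) (75, 74) (0, 74)]
2. ⊥bis P2·P0 via (30.805,37.24): [(0, 59.9783) (0, 0) (75, 0) (75, 4.6181)]  |A|=2422.3638
3. ⊥bis P2·P1 via (10.08,13.095): [(5.5279, 55.8979) (11.4726, 0) (75, 0) (75, 4.6181)]  |A|=1935.9373
4. ⊥bis P2·P3 via (23.49,31.205): [(7.151, 40.6361) (11.4726, 0) (75, 0) (75, 1.4726)]  |A|=1340.7109
5. ⊥bis P2·P4 via (28.79,10.395): [(31.9019, 26.3495) (7.151, 40.6361) (11.4726, 0) (26.7624, 0)]  |A|=673.4591
6. ⊥bis P2·P5 via (22.08,35.455): [(31.9019, 26.3495) (7.151, 40.6361) (11.4726, 0) (26.7624, 0)]  |A|=673.4591
7. ⊥bis P2·P6 via (10.63,25.385): [(31.9019, 26.3495) (27.2942, 29.0092) (8.8149, 24.9903) (11.4726, 0) (26.7624, 0)]  |A|=525.5539
8. ⊥bis P2·P7 via (31.385,20.305): [(30.948, 21.4589) (28.3112, 28.4221) (27.2942, 29.0092) (8.8149, 24.9903) (11.4726, 0) (26.7624, 0)]  |A|=515.7848
9. ⊥bis P2·P8 via (27.28,36.045): [(30.948, 21.4589) (28.3112, 28.4221) (27.2942, 29.0092) (8.8149, 24.9903) (11.4726, 0) (26.7624, 0)]  |A|=515.7848
10. ⊥bis P2·P9 via (8.675,28.535): [(30.948, 21.4589) (28.3112, 28.4221) (27.2942, 29.0092) (8.8149, 24.9903) (11.4726, 0) (26.7624, 0)]  |A|=515.7848
11. canonical 6-gon: [(30.948, 21.4589) (28.3112, 28.4221) (27.2942, 29.0092) (8.8149, 24.9903) (11.4726, 0) (26.7624, 0)]
12. shoelace: 515.7848

Area of P2's cell: 515.7848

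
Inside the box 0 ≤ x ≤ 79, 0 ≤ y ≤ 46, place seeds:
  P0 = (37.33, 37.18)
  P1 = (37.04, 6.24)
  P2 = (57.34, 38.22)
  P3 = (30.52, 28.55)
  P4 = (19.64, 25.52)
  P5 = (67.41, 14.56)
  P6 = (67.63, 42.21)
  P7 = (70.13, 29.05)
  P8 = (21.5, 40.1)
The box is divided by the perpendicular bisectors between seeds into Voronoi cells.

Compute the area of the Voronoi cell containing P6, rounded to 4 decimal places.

Area of P6's cell: 165.8313

1. box [0,79]×[0,46]: [(0, 0) (79, 0) (79, 46) (0, 46)]
2. ⊥bis P6·P0 via (52.48,39.695): [(59.0696, 0) (79, 0) (79, 46) (51.4333, 46)]  |A|=1092.4319
3. ⊥bis P6·P1 via (52.335,24.225): [(55.4941, 21.5384) (79, 1.5483) (79, 46) (51.4333, 46)]  |A|=859.6013
4. ⊥bis P6·P2 via (62.485,40.215): [(76.7295, 3.4792) (79, 1.5483) (79, 46) (60.2418, 46)]  |A|=449.2701
5. ⊥bis P6·P3 via (49.075,35.38): [(76.7295, 3.4792) (79, 1.5483) (79, 46) (60.2418, 46)]  |A|=449.2701
6. ⊥bis P6·P4 via (43.635,33.865): [(76.7295, 3.4792) (79, 1.5483) (79, 46) (60.2418, 46)]  |A|=449.2701
7. ⊥bis P6·P5 via (67.52,28.385): [(67.0708, 28.3886) (79, 28.2937) (79, 46) (60.2418, 46)]  |A|=270.7906
8. ⊥bis P6·P7 via (68.88,35.63): [(64.5796, 34.8131) (79, 37.5525) (79, 46) (60.2418, 46)]  |A|=165.8313
9. ⊥bis P6·P8 via (44.565,41.155): [(64.5796, 34.8131) (79, 37.5525) (79, 46) (60.2418, 46)]  |A|=165.8313
10. canonical 4-gon: [(64.5796, 34.8131) (79, 37.5525) (79, 46) (60.2418, 46)]
11. shoelace: 165.8313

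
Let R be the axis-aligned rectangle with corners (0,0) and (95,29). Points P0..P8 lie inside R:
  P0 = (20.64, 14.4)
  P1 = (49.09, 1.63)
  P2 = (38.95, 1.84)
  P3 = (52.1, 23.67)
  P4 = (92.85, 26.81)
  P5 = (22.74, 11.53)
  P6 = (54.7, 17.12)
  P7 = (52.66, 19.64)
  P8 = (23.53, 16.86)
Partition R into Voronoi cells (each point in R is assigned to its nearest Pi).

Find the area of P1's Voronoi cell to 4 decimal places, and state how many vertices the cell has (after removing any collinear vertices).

Area of P1's cell: 205.1773 (4 vertices)

1. box [0,95]×[0,29]: [(0, 0) (95, 0) (95, 29) (0, 29)]
2. ⊥bis P1·P0 via (34.865,8.015): [(31.2674, 0) (95, 0) (95, 29) (44.2843, 29)]  |A|=1659.5006
3. ⊥bis P1·P2 via (44.02,1.735): [(43.9841, 0) (95, 0) (95, 29) (44.5847, 29)]  |A|=1470.7534
4. ⊥bis P1·P3 via (50.595,12.65): [(44.264, 13.5146) (43.9841, 0) (95, 0) (95, 6.5856)]  |A|=511.7947
5. ⊥bis P1·P4 via (70.97,14.22): [(73.6881, 9.4962) (44.264, 13.5146) (43.9841, 0) (79.1523, 0)]  |A|=366.3729
6. ⊥bis P1·P5 via (35.915,6.58): [(73.6881, 9.4962) (44.264, 13.5146) (43.9841, 0) (79.1523, 0)]  |A|=366.3729
7. ⊥bis P1·P6 via (51.895,9.375): [(44.2357, 12.149) (43.9841, 0) (77.7807, 0)]  |A|=205.2971
8. ⊥bis P1·P7 via (50.875,10.635): [(45.4428, 11.7118) (44.2316, 11.9519) (43.9841, 0) (77.7807, 0)]  |A|=205.1773
9. ⊥bis P1·P8 via (36.31,9.245): [(45.4428, 11.7118) (44.2316, 11.9519) (43.9841, 0) (77.7807, 0)]  |A|=205.1773
10. canonical 4-gon: [(45.4428, 11.7118) (44.2316, 11.9519) (43.9841, 0) (77.7807, 0)]
11. shoelace: 205.1773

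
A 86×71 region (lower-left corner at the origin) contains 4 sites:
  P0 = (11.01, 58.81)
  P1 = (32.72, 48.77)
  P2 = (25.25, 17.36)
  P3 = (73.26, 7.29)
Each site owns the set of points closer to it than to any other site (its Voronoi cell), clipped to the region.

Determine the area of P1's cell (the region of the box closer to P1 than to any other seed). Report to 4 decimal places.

Area of P1's cell: 2135.9571

1. box [0,86]×[0,71]: [(0, 0) (86, 0) (86, 71) (0, 71)]
2. ⊥bis P1·P0 via (21.865,53.79): [(0, 6.5102) (0, 0) (86, 0) (86, 71) (29.8239, 71)]  |A|=5144.3304
3. ⊥bis P1·P2 via (28.985,33.065): [(13.9357, 36.6441) (86, 19.5056) (86, 71) (29.8239, 71)]  |A|=2820.4464
4. ⊥bis P1·P3 via (52.99,28.03): [(13.9357, 36.6441) (52.4354, 27.488) (86, 60.2919) (86, 71) (29.8239, 71)]  |A|=2135.9571
5. canonical 5-gon: [(13.9357, 36.6441) (52.4354, 27.488) (86, 60.2919) (86, 71) (29.8239, 71)]
6. shoelace: 2135.9571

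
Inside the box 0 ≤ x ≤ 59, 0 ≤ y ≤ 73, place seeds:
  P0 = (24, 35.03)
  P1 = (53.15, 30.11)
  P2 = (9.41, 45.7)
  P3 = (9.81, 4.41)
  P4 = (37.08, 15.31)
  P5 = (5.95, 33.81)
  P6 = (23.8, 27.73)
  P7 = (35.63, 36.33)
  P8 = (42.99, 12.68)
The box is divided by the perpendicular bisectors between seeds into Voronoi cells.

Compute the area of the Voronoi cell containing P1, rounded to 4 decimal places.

1. box [0,59]×[0,73]: [(0, 0) (59, 0) (59, 73) (0, 73)]
2. ⊥bis P1·P0 via (38.575,32.57): [(33.0778, 0) (59, 0) (59, 73) (45.3989, 73)]  |A|=1442.6031
3. ⊥bis P1·P2 via (31.28,37.905): [(33.0778, 0) (59, 0) (59, 73) (45.3989, 73)]  |A|=1442.6031
4. ⊥bis P1·P3 via (31.48,17.26): [(34.9915, 11.3383) (41.7149, 0) (59, 0) (59, 73) (45.3989, 73)]  |A|=1393.6376
5. ⊥bis P1·P4 via (45.115,22.71): [(38.1815, 30.2385) (59, 7.6335) (59, 73) (45.3989, 73)]  |A|=971.2192
6. ⊥bis P1·P5 via (29.55,31.96): [(38.1815, 30.2385) (59, 7.6335) (59, 73) (45.3989, 73)]  |A|=971.2192
7. ⊥bis P1·P6 via (38.475,28.92): [(38.3075, 30.9853) (38.3861, 30.0163) (59, 7.6335) (59, 73) (45.3989, 73)]  |A|=971.1288
8. ⊥bis P1·P7 via (44.39,33.22): [(41.8986, 26.2024) (59, 7.6335) (59, 73) (58.5128, 73)]  |A|=570.3291
9. ⊥bis P1·P8 via (48.07,21.395): [(41.8986, 26.2024) (44.3048, 23.5898) (59, 15.0239) (59, 73) (58.5128, 73)]  |A|=516.0275
10. canonical 5-gon: [(41.8986, 26.2024) (44.3048, 23.5898) (59, 15.0239) (59, 73) (58.5128, 73)]
11. shoelace: 516.0275

Area of P1's cell: 516.0275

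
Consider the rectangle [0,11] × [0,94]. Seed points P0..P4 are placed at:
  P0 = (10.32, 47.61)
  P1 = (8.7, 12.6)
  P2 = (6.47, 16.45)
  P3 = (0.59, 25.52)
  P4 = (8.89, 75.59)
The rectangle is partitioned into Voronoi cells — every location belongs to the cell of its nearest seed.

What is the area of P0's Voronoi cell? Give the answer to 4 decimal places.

Area of P0's cell: 273.2953

1. box [0,11]×[0,94]: [(0, 0) (11, 0) (11, 94) (0, 94)]
2. ⊥bis P0·P1 via (9.51,30.105): [(0, 30.5451) (11, 30.0361) (11, 94) (0, 94)]  |A|=700.8039
3. ⊥bis P0·P2 via (8.395,32.03): [(0, 33.0673) (11, 31.7081) (11, 94) (0, 94)]  |A|=677.7354
4. ⊥bis P0·P3 via (5.455,36.565): [(0, 38.9678) (11, 34.1226) (11, 94) (0, 94)]  |A|=632.003
5. ⊥bis P0·P4 via (9.605,61.6): [(0, 61.1091) (0, 38.9678) (11, 34.1226) (11, 61.6713)]  |A|=273.2953
6. canonical 4-gon: [(0, 61.1091) (0, 38.9678) (11, 34.1226) (11, 61.6713)]
7. shoelace: 273.2953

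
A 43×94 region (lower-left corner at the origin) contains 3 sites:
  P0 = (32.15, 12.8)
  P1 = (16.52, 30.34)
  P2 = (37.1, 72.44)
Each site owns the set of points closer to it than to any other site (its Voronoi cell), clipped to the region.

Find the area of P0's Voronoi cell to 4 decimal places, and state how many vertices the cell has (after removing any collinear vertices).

Area of P0's cell: 818.8871 (3 vertices)

1. box [0,43]×[0,94]: [(0, 0) (43, 0) (43, 94) (0, 94)]
2. ⊥bis P0·P1 via (24.335,21.57): [(0.1291, 0) (43, 0) (43, 38.2025)]  |A|=818.8871
3. ⊥bis P0·P2 via (34.625,42.62): [(0.1291, 0) (43, 0) (43, 38.2025)]  |A|=818.8871
4. canonical 3-gon: [(0.1291, 0) (43, 0) (43, 38.2025)]
5. shoelace: 818.8871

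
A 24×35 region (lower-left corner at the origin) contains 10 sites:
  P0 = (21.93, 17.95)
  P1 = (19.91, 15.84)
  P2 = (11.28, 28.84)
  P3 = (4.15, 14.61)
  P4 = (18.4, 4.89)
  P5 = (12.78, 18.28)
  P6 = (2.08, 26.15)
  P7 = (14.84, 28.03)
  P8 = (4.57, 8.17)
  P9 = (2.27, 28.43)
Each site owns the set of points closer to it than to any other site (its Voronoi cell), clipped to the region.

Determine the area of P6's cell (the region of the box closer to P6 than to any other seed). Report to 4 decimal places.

Area of P6's cell: 49.3287

1. box [0,24]×[0,35]: [(0, 0) (24, 0) (24, 35) (0, 35)]
2. ⊥bis P6·P0 via (12.005,22.05): [(0, 0) (2.8962, 0) (17.3546, 35) (0, 35)]  |A|=354.3891
3. ⊥bis P6·P1 via (10.995,20.995): [(0, 1.9804) (13.0055, 24.4719) (17.3546, 35) (0, 35)]  |A|=306.0737
4. ⊥bis P6·P2 via (6.68,27.495): [(0, 1.9804) (9.3914, 18.2218) (4.4856, 35) (0, 35)]  |A|=192.6807
5. ⊥bis P6·P3 via (3.115,20.38): [(0, 19.8212) (8.479, 21.3422) (4.4856, 35) (0, 35)]  |A|=94.9824
6. ⊥bis P6·P4 via (10.24,15.52): [(0, 19.8212) (8.479, 21.3422) (4.4856, 35) (0, 35)]  |A|=94.9824
7. ⊥bis P6·P5 via (7.43,22.215): [(0, 19.8212) (6.531, 20.9928) (7.998, 22.9873) (4.4856, 35) (0, 35)]  |A|=93.296
8. ⊥bis P6·P7 via (8.46,27.09): [(0, 19.8212) (6.531, 20.9928) (7.998, 22.9873) (4.4856, 35) (0, 35)]  |A|=93.296
9. ⊥bis P6·P8 via (3.325,17.16): [(0, 19.8212) (6.531, 20.9928) (7.998, 22.9873) (4.4856, 35) (0, 35)]  |A|=93.296
10. ⊥bis P6·P9 via (2.175,27.29): [(0, 27.4713) (0, 19.8212) (6.531, 20.9928) (7.998, 22.9873) (6.8539, 26.9001)]  |A|=49.3287
11. canonical 5-gon: [(0, 27.4713) (0, 19.8212) (6.531, 20.9928) (7.998, 22.9873) (6.8539, 26.9001)]
12. shoelace: 49.3287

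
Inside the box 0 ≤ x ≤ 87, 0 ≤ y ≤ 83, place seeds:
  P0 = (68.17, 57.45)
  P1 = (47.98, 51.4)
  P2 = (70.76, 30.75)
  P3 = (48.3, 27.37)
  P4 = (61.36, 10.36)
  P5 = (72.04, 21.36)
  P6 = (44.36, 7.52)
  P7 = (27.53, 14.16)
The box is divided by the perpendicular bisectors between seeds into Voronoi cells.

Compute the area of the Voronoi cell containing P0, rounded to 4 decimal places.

1. box [0,87]×[0,83]: [(0, 0) (87, 0) (87, 83) (0, 83)]
2. ⊥bis P0·P1 via (58.075,54.425): [(74.3836, 0) (87, 0) (87, 83) (49.5124, 83)]  |A|=2079.3144
3. ⊥bis P0·P2 via (69.465,44.1): [(61.4033, 43.318) (87, 45.801) (87, 83) (49.5124, 83)]  |A|=1219.8789
4. ⊥bis P0·P3 via (58.235,42.41): [(61.4033, 43.318) (87, 45.801) (87, 83) (49.5124, 83)]  |A|=1219.8789
5. ⊥bis P0·P4 via (64.765,33.905): [(61.4033, 43.318) (87, 45.801) (87, 83) (49.5124, 83)]  |A|=1219.8789
6. ⊥bis P0·P5 via (70.105,39.405): [(61.4033, 43.318) (87, 45.801) (87, 83) (49.5124, 83)]  |A|=1219.8789
7. ⊥bis P0·P6 via (56.265,32.485): [(61.4033, 43.318) (87, 45.801) (87, 83) (49.5124, 83)]  |A|=1219.8789
8. ⊥bis P0·P7 via (47.85,35.805): [(61.4033, 43.318) (87, 45.801) (87, 83) (49.5124, 83)]  |A|=1219.8789
9. canonical 4-gon: [(61.4033, 43.318) (87, 45.801) (87, 83) (49.5124, 83)]
10. shoelace: 1219.8789

Area of P0's cell: 1219.8789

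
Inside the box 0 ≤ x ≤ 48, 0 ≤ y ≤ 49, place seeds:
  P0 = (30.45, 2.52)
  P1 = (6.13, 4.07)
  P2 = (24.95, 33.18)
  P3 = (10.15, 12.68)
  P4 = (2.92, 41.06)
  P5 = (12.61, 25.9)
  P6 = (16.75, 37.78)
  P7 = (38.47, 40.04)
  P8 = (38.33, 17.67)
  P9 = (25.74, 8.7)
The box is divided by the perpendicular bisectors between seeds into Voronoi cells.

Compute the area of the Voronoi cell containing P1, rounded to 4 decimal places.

1. box [0,48]×[0,49]: [(0, 0) (48, 0) (48, 49) (0, 49)]
2. ⊥bis P1·P0 via (18.29,3.295): [(0, 0) (18.08, 0) (21.2029, 49) (0, 49)]  |A|=962.432
3. ⊥bis P1·P2 via (15.54,18.625): [(0, 28.6718) (0, 0) (18.08, 0) (19.1195, 16.3108)]  |A|=421.5454
4. ⊥bis P1·P3 via (8.14,8.375): [(0, 12.1756) (0, 0) (18.08, 0) (18.3111, 3.6261)]  |A|=144.2541
5. ⊥bis P1·P4 via (4.525,22.565): [(0, 12.1756) (0, 0) (18.08, 0) (18.3111, 3.6261)]  |A|=144.2541
6. ⊥bis P1·P5 via (9.37,14.985): [(0, 12.1756) (0, 0) (18.08, 0) (18.3111, 3.6261)]  |A|=144.2541
7. ⊥bis P1·P6 via (11.44,20.925): [(0, 12.1756) (0, 0) (18.08, 0) (18.3111, 3.6261)]  |A|=144.2541
8. ⊥bis P1·P7 via (22.3,22.055): [(0, 12.1756) (0, 0) (18.08, 0) (18.3111, 3.6261)]  |A|=144.2541
9. ⊥bis P1·P8 via (22.23,10.87): [(0, 12.1756) (0, 0) (18.08, 0) (18.3111, 3.6261)]  |A|=144.2541
10. ⊥bis P1·P9 via (15.935,6.385): [(16.3727, 4.5312) (0, 12.1756) (0, 0) (17.4425, 0)]  |A|=139.1908
11. canonical 4-gon: [(16.3727, 4.5312) (0, 12.1756) (0, 0) (17.4425, 0)]
12. shoelace: 139.1908

Area of P1's cell: 139.1908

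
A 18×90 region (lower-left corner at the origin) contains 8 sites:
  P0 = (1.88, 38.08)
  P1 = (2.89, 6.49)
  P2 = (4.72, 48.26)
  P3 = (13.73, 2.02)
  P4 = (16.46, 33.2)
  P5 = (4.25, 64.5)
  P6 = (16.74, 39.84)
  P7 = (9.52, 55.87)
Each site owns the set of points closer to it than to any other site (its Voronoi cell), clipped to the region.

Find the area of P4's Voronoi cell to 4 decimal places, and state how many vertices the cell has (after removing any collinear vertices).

Area of P4's cell: 196.6015 (5 vertices)

1. box [0,18]×[0,90]: [(0, 0) (18, 0) (18, 90) (0, 90)]
2. ⊥bis P4·P0 via (9.17,35.64): [(0, 8.2427) (0, 0) (18, 0) (18, 62.0214)]  |A|=632.3776
3. ⊥bis P4·P1 via (9.675,19.845): [(4.7251, 22.3598) (18, 15.6155) (18, 62.0214)]  |A|=308.0182
4. ⊥bis P4·P2 via (10.59,40.73): [(10.9738, 41.0292) (4.7251, 22.3598) (18, 15.6155) (18, 46.5065)]  |A|=253.5124
5. ⊥bis P4·P3 via (15.095,17.61): [(10.9738, 41.0292) (4.7251, 22.3598) (13.8616, 17.718) (18, 17.3556) (18, 46.5065)]  |A|=249.9117
6. ⊥bis P4·P5 via (10.355,48.85): [(10.9738, 41.0292) (4.7251, 22.3598) (13.8616, 17.718) (18, 17.3556) (18, 46.5065)]  |A|=249.9117
7. ⊥bis P4·P6 via (16.6,36.52): [(9.5638, 36.8167) (4.7251, 22.3598) (13.8616, 17.718) (18, 17.3556) (18, 36.461)]  |A|=196.6015
8. ⊥bis P4·P7 via (12.99,44.535): [(9.5638, 36.8167) (4.7251, 22.3598) (13.8616, 17.718) (18, 17.3556) (18, 36.461)]  |A|=196.6015
9. canonical 5-gon: [(9.5638, 36.8167) (4.7251, 22.3598) (13.8616, 17.718) (18, 17.3556) (18, 36.461)]
10. shoelace: 196.6015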